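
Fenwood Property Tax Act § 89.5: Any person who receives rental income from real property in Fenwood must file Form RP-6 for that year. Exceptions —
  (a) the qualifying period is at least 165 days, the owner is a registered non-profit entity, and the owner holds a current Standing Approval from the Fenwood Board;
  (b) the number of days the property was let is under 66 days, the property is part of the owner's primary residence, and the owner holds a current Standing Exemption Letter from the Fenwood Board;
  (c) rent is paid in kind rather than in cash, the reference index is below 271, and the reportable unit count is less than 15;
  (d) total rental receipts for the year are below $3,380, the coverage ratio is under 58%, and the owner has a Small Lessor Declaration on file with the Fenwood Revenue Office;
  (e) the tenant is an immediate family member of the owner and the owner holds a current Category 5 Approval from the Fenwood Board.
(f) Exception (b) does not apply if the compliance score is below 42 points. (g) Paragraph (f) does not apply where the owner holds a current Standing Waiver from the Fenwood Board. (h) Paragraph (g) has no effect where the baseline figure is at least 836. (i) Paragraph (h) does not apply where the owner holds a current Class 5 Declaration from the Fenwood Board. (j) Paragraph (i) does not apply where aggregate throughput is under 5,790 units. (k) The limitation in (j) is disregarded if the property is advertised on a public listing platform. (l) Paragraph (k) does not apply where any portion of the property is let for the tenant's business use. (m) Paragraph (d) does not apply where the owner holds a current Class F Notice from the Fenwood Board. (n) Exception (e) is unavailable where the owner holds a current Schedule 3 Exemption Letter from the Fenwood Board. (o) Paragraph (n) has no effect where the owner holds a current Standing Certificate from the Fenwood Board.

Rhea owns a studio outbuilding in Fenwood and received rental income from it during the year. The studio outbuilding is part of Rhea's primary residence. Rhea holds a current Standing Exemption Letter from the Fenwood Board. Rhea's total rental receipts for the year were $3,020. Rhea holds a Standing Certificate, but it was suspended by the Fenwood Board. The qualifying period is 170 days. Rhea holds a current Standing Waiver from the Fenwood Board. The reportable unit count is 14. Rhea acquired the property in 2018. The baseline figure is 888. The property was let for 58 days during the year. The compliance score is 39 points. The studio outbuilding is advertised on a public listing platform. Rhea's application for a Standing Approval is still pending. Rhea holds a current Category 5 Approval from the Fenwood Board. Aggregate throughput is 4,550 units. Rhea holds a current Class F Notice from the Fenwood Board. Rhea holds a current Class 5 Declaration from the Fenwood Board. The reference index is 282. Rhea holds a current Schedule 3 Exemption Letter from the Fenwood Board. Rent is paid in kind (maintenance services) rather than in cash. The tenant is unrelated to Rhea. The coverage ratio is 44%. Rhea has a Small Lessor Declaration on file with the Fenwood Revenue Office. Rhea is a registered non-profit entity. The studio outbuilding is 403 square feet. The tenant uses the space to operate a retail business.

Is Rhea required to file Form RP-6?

Yes — Rhea must file Form RP-6.

Exception (a) requires that the owner holds a current Standing Approval from the Fenwood Board; but there is no Standing Approval in force, so (a) is unavailable.
Exception (b): the number of days the property was let is 58 days, under the 66 days limit; the studio outbuilding is part of the primary residence; a current Standing Exemption Letter is held — every condition holds. But: (f) operates against (b): the compliance score is 39 points, below the 42 points limit. (g) would limit (f) — a current Standing Waiver is held — but (h) sets (g) aside: (h) applies — the baseline figure is 888, meeting the 836 threshold. (i) would limit (h) — a current Class 5 Declaration is held — but (j) sets (i) aside: (j) applies — aggregate throughput is 4,550 units, under the 5,790 units limit. (k) is triggered (the property is publicly advertised), but is itself disapplied by (l): (l) applies — the space is let for business use. Exception (b) does not apply.
Exception (c) fails — the reference index is 282, not below 271.
All of (d)'s requirements are met (total rental receipts for the year are $3,020, below the $3,380 limit; the coverage ratio is 44%, under the 58% limit; a Small Lessor Declaration is on file). But: (m) is triggered — a current Class F Notice is held. So (d) is unavailable.
Exception (e) requires that the tenant is an immediate family member of the owner; but the tenant is unrelated to the owner, so (e) is unavailable.
No exception applies. The general rule governs.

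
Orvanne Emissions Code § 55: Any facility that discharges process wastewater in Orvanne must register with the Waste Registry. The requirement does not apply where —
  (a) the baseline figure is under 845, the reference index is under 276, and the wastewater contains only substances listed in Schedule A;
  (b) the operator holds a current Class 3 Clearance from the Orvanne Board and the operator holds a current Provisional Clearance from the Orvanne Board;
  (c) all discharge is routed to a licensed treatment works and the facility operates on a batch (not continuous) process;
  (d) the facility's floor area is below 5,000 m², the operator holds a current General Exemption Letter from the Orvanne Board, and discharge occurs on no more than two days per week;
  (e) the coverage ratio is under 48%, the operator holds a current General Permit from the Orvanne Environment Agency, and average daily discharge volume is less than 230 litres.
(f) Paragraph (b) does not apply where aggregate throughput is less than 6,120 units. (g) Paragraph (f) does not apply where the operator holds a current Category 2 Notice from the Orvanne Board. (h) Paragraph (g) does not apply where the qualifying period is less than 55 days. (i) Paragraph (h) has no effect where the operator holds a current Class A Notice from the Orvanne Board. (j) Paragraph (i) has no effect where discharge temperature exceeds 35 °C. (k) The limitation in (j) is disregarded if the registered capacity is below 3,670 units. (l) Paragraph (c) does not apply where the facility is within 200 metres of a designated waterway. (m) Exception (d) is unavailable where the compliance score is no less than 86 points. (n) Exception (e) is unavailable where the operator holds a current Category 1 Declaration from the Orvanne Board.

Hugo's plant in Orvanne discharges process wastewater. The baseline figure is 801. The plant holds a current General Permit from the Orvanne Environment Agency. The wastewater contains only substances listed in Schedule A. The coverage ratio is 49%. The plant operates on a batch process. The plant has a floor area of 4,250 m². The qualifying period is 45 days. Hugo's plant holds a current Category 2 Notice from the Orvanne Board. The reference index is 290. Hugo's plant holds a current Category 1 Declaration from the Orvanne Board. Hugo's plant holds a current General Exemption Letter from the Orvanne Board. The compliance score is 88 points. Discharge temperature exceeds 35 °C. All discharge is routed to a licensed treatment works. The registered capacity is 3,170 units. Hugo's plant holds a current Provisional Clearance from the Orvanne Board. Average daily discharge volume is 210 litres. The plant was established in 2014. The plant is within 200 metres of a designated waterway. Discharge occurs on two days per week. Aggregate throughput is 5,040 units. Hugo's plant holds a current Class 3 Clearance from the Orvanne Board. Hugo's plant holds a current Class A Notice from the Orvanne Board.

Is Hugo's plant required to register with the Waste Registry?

No — exception (b) applies; Hugo's plant is not required to register with the Waste Registry.

Exception (a) fails — the reference index is 290, not under 276.
Exception (b): a current Class 3 Clearance is held; a current Provisional Clearance is held — every condition holds. As to paragraphs (f)–(k): (f) is engaged (aggregate throughput is 5,040 units, less than the 6,120 units limit), but is overridden by (g): (g) operates against (f): a current Category 2 Notice is held. (h) applies (the qualifying period is 45 days, less than the 55 days limit), but is displaced by (i): (i) is engaged — a current Class A Notice is held. (j) would limit (i) — discharge temperature exceeds 35 °C — but (k) sets (j) aside: (k) is triggered — the registered capacity is 3,170 units, below the 3,670 units limit. (b) remains available.
Exception (c) is satisfied on its face — discharge is routed to a licensed treatment works; the facility operates on a batch process. But: (l) operates against (c): the plant is within 200 m of a designated waterway. So (c) is unavailable.
Exception (d)'s conditions are all satisfied: the facility's floor area is 4,250 m², below the 5,000 m² limit; a current General Exemption Letter is held; discharge occurs on no more than two days per week. But: (m) applies — the compliance score is 88 points, meeting the 86 points threshold. So (d) is unavailable.
Exception (e) fails — the coverage ratio is 49%, not under 48%.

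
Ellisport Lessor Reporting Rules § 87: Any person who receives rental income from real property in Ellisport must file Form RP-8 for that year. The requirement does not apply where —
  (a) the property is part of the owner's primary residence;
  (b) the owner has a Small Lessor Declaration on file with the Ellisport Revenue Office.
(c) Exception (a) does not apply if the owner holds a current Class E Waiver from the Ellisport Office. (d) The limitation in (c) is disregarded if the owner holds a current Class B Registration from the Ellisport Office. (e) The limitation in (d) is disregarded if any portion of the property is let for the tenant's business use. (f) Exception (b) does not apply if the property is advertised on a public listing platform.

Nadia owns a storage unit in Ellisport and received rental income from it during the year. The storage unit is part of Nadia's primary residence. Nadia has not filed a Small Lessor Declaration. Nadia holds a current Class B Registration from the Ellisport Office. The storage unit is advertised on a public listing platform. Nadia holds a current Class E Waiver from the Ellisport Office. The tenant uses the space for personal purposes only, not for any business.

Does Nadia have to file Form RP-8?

No — exception (a) applies; Nadia is not required to file Form RP-8.

All of (a)'s requirements are met (the storage unit is part of the primary residence). Under paragraphs (c)–(e): (c) operates (a current Class E Waiver is held), but is overridden by (d): (d) operates — a current Class B Registration is held. (e) is inapplicable (the space is used for personal purposes only), so (d) stands. So (a) applies.
Exception (b) fails — no Small Lessor Declaration is on file.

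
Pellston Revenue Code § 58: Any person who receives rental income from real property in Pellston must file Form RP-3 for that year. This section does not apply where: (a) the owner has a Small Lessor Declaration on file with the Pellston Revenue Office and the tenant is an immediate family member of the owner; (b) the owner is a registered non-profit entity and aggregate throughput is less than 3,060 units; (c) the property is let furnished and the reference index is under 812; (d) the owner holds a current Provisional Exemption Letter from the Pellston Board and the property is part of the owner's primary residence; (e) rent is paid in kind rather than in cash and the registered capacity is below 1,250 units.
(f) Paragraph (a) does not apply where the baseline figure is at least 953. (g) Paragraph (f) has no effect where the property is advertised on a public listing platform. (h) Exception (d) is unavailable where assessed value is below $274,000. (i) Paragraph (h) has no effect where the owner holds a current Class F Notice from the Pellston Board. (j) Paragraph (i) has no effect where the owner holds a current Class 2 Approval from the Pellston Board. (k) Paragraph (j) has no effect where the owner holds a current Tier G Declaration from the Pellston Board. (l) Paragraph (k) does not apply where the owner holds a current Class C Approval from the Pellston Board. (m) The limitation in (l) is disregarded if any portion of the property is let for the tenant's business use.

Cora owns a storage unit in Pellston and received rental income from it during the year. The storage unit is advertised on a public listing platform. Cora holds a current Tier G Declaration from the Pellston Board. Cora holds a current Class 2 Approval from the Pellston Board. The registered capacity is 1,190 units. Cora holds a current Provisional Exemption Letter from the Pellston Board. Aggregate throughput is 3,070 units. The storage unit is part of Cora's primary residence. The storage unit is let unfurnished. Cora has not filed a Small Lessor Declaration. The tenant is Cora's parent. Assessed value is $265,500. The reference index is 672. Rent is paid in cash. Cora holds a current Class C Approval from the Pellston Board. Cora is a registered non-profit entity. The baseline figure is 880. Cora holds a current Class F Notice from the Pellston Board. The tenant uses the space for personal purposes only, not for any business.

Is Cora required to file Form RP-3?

Yes — Cora must file Form RP-3.

Exception (a) fails — no Small Lessor Declaration is on file.
Exception (b) fails — aggregate throughput is 3,070 units, not less than 3,060 units.
Exception (c) fails — the property is let unfurnished.
All of (d)'s requirements are met (a current Provisional Exemption Letter is held; the storage unit is part of the primary residence). But applying paragraphs (h)–(m): (h) operates against (d): assessed value is $265,500, below the $274,000 limit. (i) would limit (h) — a current Class F Notice is held — but (j) sets (i) aside: (j) operates — a current Class 2 Approval is held. (k) operates (a current Tier G Declaration is held), but is overridden by (l): (l) is triggered — a current Class C Approval is held. (m), which would lift (l), is inapplicable — the space is used for personal purposes only. (d) is therefore removed.
Exception (e) does not apply: rent is paid in cash.
No exception applies. The general rule governs.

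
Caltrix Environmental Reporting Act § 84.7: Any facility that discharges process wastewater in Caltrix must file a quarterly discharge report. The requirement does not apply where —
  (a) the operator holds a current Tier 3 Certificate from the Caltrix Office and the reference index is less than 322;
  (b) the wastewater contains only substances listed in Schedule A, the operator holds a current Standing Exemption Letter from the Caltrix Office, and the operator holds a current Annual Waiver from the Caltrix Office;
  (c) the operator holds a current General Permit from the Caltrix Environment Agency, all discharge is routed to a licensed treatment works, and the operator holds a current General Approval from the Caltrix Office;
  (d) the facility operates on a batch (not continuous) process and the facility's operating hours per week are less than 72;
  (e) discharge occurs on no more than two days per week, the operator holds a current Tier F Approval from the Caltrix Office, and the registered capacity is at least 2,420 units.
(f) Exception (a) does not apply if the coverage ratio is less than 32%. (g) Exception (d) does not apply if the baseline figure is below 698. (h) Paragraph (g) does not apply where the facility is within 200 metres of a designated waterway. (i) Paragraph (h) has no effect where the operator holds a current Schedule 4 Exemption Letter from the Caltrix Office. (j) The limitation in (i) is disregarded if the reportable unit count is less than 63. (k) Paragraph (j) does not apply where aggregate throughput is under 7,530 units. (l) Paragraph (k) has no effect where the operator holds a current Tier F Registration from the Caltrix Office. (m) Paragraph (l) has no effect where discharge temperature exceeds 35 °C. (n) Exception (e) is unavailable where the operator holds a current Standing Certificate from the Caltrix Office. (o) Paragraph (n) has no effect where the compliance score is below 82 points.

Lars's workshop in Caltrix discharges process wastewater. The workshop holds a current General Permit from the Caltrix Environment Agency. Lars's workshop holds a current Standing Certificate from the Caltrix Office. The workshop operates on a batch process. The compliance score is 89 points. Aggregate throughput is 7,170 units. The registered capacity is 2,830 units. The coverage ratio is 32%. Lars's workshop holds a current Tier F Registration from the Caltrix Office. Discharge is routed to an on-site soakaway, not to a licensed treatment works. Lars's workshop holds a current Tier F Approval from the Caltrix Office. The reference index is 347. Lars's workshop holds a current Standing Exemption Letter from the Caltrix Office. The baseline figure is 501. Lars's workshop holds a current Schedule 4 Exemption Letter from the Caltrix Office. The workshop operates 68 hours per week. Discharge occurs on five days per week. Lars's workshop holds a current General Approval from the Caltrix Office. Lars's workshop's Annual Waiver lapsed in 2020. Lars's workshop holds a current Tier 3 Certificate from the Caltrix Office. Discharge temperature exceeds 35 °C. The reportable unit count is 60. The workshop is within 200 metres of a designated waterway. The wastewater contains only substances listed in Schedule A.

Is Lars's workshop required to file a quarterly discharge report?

Yes — Lars's workshop must file a quarterly discharge report.

Exception (a) requires that the reference index is less than 322; but the reference index is 347, not less than 322, so (a) is unavailable.
Exception (b) fails — no current Annual Waiver is held.
Exception (c) requires that all discharge is routed to a licensed treatment works; but discharge is not routed to a licensed treatment works, so (c) is unavailable.
All of (d)'s requirements are met (the facility operates on a batch process; the facility's operating hours per week are 68, less than the 72 limit). Turning to paragraphs (g)–(m): (g) operates against (d): the baseline figure is 501, below the 698 limit. (h) would limit (g) — the workshop is within 200 m of a designated waterway — but (i) sets (h) aside: (i) is triggered — a current Schedule 4 Exemption Letter is held. (j) applies (the reportable unit count is 60, less than the 63 limit), but is displaced by (k): (k) is triggered — aggregate throughput is 7,170 units, under the 7,530 units limit. (l) is engaged (a current Tier F Registration is held), but yields to (m): (m) applies — discharge temperature exceeds 35 °C. So (d) is unavailable.
Exception (e) fails — discharge occurs on five days per week.
No exception is made out. Lars's workshop falls within the general rule.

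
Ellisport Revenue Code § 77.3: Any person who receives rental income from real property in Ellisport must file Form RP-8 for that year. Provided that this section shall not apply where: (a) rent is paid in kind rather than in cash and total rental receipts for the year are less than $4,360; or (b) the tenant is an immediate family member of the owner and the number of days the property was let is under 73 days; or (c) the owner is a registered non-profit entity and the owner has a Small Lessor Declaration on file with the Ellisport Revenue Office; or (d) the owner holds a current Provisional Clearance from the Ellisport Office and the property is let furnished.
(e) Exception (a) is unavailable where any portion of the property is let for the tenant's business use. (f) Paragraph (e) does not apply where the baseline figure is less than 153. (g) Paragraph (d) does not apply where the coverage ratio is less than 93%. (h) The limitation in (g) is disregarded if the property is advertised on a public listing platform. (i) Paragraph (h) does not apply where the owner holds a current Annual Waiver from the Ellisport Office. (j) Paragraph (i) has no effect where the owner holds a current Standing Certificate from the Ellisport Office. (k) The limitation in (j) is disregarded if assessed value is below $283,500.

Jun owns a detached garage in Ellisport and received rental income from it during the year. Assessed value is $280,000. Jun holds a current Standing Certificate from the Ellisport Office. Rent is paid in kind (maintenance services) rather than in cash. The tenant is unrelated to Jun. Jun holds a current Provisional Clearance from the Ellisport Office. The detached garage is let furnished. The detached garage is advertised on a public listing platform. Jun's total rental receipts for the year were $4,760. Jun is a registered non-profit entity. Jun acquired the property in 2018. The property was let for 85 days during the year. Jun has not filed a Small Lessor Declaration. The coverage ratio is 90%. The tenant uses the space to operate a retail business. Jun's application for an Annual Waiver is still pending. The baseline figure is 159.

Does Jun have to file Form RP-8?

Exception (a) requires that total rental receipts for the year are less than $4,360; but total rental receipts for the year are $4,760, not less than $4,360, so (a) is unavailable.
Exception (b) does not apply: the tenant is unrelated to the owner.
Exception (c) requires that the owner has a Small Lessor Declaration on file with the Ellisport Revenue Office; but no Small Lessor Declaration is on file, so (c) is unavailable.
Exception (d) is satisfied on its face — a current Provisional Clearance is held; the property is let furnished. Under paragraphs (g)–(k): (g) applies (the coverage ratio is 90%, less than the 93% limit), but yields to (h): (h) is triggered — the property is publicly advertised. (i) is not triggered (the Annual Waiver is not current), so (h) stands. So (d) applies.

No — exception (d) applies; Jun is not required to file Form RP-8.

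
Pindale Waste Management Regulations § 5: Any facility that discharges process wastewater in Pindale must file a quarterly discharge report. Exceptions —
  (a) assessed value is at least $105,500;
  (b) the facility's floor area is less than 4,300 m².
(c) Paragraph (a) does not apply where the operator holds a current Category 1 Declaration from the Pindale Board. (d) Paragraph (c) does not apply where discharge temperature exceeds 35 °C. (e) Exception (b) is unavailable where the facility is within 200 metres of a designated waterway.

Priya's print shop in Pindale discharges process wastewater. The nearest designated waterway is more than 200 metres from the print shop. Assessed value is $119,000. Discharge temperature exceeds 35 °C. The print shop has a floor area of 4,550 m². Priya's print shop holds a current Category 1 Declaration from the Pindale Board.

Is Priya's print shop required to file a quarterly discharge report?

All of (a)'s requirements are met (assessed value is $119,000, meeting the $105,500 threshold). Under paragraphs (c)–(d): (c) is triggered (a current Category 1 Declaration is held), but is overridden by (d): (d) operates — discharge temperature exceeds 35 °C. So (a) applies.
Exception (b) fails — the facility's floor area is 4,550 m², not less than 4,300 m².

No — exception (a) applies; Priya's print shop is not required to file a quarterly discharge report.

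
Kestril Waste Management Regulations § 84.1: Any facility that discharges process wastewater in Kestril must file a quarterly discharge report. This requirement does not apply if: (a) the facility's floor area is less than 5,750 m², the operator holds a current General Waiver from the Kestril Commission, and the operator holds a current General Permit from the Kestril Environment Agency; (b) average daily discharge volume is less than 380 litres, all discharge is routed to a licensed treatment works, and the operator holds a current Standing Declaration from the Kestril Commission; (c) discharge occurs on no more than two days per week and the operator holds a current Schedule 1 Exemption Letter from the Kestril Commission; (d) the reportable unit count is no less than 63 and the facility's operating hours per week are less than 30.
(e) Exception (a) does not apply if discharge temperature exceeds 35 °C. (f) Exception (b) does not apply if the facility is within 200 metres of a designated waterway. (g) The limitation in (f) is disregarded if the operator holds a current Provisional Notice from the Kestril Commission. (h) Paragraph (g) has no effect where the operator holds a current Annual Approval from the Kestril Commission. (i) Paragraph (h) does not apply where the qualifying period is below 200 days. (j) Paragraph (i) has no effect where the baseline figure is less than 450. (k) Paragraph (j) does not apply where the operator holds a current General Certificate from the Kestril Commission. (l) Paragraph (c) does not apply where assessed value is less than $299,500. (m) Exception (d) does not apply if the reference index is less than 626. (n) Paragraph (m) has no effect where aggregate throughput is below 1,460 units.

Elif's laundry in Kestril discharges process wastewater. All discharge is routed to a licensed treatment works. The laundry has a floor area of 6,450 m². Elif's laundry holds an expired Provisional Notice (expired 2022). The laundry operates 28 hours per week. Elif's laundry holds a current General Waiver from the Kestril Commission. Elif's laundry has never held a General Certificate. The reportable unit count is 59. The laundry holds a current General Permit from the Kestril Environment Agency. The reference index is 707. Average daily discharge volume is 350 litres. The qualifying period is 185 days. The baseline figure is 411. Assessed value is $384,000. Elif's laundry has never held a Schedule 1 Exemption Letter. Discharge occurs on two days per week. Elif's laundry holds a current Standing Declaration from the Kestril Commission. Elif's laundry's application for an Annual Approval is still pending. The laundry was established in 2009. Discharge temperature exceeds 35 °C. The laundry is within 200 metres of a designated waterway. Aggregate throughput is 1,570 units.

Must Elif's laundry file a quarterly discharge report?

Exception (a) fails — the facility's floor area is 6,450 m², not less than 5,750 m².
Exception (b)'s conditions are all satisfied: average daily discharge volume is 350 litres, less than the 380 litres limit; discharge is routed to a licensed treatment works; a current Standing Declaration is held. But applying paragraphs (f)–(k): (f) operates against (b): the laundry is within 200 m of a designated waterway. (g) is inapplicable (there is no Provisional Notice in force), so (f) stands. (b) is therefore removed.
Exception (c) requires that the operator holds a current Schedule 1 Exemption Letter from the Kestril Commission; but the Schedule 1 Exemption Letter is not current, so (c) is unavailable.
Exception (d) does not apply: the reportable unit count is 59, short of 63.
No exception is made out. Elif's laundry falls within the general rule.

Yes — Elif's laundry must file a quarterly discharge report.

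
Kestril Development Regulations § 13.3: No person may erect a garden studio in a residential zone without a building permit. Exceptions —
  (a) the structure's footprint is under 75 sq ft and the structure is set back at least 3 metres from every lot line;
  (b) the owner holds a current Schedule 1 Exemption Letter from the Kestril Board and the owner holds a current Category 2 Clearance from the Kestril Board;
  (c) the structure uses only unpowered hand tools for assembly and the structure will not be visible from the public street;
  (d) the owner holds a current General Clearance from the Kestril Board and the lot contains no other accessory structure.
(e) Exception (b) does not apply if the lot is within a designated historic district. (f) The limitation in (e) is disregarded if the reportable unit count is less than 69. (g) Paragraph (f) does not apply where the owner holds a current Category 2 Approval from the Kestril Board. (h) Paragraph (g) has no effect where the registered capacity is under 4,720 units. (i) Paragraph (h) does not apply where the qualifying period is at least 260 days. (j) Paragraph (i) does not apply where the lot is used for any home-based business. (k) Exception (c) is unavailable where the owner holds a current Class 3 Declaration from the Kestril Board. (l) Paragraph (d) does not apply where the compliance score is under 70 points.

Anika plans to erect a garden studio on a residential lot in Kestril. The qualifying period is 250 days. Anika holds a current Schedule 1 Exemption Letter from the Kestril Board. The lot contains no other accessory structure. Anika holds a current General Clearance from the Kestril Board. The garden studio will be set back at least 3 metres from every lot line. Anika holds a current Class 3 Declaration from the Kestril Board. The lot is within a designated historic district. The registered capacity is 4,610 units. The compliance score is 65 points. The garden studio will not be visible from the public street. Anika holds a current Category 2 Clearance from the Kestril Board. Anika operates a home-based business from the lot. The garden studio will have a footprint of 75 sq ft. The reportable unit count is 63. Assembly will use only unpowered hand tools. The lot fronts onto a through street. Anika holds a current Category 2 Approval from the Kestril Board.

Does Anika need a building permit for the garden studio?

No — exception (b) applies; Anika does not need a building permit.

Exception (a) requires that the structure's footprint is under 75 sq ft; but the structure's footprint is 75 sq ft, not under 75 sq ft, so (a) is unavailable.
All of (b)'s requirements are met (a current Schedule 1 Exemption Letter is held; a current Category 2 Clearance is held). Considering the limiting provisions: (e) would limit (b) — the lot is in a historic district — but (f) sets (e) aside: (f) operates against (e): the reportable unit count is 63, less than the 69 limit. (g) applies (a current Category 2 Approval is held), but is set aside by (h): (h) is triggered — the registered capacity is 4,610 units, under the 4,720 units limit. (i) is not triggered (the qualifying period is 250 days, short of 260 days), so (h) stands. (b) remains available.
Exception (c) is satisfied on its face — assembly uses only hand tools; the structure will not be visible from the street. But: (k) operates against (c): a current Class 3 Declaration is held. (c) is therefore removed.
Exception (d)'s conditions are all satisfied: a current General Clearance is held; the lot has no other accessory structure. But: (l) operates against (d): the compliance score is 65 points, under the 70 points limit. So (d) is unavailable.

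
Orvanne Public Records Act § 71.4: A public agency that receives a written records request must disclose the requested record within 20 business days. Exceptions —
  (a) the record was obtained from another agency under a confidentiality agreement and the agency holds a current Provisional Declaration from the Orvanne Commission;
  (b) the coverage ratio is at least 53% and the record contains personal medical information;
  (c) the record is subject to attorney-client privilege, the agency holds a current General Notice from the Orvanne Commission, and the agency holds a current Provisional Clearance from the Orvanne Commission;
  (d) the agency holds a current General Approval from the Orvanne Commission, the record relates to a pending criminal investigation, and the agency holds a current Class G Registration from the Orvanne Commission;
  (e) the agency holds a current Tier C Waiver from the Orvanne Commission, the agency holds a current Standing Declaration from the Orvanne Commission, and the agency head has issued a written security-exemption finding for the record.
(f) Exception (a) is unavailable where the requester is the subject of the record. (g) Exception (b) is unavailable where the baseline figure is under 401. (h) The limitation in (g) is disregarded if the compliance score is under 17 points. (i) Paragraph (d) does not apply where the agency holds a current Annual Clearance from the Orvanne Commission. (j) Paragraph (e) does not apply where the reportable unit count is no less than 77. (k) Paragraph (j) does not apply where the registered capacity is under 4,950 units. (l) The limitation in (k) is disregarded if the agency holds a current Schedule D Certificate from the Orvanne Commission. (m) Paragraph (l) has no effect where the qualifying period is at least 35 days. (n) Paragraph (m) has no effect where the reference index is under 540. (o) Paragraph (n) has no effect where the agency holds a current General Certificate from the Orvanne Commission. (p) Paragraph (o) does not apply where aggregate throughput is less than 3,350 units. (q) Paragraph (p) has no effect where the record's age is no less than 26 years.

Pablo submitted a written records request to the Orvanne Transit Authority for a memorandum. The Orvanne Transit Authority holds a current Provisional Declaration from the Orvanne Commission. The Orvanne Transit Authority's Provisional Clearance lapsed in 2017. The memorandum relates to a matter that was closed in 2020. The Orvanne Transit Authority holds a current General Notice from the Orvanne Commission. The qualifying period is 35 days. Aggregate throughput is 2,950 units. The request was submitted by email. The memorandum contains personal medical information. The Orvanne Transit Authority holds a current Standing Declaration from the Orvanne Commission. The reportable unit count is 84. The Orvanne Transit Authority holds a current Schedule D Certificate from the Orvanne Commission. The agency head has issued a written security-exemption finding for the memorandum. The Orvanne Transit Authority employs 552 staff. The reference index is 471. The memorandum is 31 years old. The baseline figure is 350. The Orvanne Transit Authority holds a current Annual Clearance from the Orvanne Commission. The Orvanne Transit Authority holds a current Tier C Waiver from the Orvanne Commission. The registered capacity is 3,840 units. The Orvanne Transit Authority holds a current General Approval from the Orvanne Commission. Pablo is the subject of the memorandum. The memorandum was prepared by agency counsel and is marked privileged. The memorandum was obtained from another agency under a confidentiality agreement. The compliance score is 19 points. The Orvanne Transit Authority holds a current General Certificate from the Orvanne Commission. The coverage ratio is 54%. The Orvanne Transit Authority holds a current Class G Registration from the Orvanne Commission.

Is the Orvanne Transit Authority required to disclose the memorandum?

No — exception (e) applies; the Orvanne Transit Authority is not required to disclose the memorandum.

Exception (a)'s conditions are all satisfied: the memorandum was obtained under a confidentiality agreement; a current Provisional Declaration is held. Turning to paragraph (f): (f) operates against (a): Pablo is the subject of the memorandum. (a) is therefore removed.
Exception (b): the coverage ratio is 54%, meeting the 53% threshold; the memorandum contains personal medical information — every condition holds. Turning to paragraphs (g)–(h): (g) is triggered — the baseline figure is 350, under the 401 limit. (h), which would lift (g), is not engaged — the compliance score is 19 points, not under 17 points. Exception (b) does not apply.
Exception (c) fails — the Provisional Clearance is not current.
Exception (d) does not apply: the memorandum relates to a closed matter.
Exception (e): a current Tier C Waiver is held; a current Standing Declaration is held; a written security-exemption finding has been issued — every condition holds. Considering the limiting provisions: (j) applies (the reportable unit count is 84, meeting the 77 threshold), but is itself disapplied by (k): (k) is engaged — the registered capacity is 3,840 units, under the 4,950 units limit. (l) operates (a current Schedule D Certificate is held), but is displaced by (m): (m) operates against (l): the qualifying period is 35 days, meeting the 35 days threshold. (n) would limit (m) — the reference index is 471, under the 540 limit — but (o) sets (n) aside: (o) operates against (n): a current General Certificate is held. (p) would limit (o) — aggregate throughput is 2,950 units, less than the 3,350 units limit — but (q) sets (p) aside: (q) operates against (p): the record's age is 31 years, meeting the 26 years threshold. Exception (e) stands.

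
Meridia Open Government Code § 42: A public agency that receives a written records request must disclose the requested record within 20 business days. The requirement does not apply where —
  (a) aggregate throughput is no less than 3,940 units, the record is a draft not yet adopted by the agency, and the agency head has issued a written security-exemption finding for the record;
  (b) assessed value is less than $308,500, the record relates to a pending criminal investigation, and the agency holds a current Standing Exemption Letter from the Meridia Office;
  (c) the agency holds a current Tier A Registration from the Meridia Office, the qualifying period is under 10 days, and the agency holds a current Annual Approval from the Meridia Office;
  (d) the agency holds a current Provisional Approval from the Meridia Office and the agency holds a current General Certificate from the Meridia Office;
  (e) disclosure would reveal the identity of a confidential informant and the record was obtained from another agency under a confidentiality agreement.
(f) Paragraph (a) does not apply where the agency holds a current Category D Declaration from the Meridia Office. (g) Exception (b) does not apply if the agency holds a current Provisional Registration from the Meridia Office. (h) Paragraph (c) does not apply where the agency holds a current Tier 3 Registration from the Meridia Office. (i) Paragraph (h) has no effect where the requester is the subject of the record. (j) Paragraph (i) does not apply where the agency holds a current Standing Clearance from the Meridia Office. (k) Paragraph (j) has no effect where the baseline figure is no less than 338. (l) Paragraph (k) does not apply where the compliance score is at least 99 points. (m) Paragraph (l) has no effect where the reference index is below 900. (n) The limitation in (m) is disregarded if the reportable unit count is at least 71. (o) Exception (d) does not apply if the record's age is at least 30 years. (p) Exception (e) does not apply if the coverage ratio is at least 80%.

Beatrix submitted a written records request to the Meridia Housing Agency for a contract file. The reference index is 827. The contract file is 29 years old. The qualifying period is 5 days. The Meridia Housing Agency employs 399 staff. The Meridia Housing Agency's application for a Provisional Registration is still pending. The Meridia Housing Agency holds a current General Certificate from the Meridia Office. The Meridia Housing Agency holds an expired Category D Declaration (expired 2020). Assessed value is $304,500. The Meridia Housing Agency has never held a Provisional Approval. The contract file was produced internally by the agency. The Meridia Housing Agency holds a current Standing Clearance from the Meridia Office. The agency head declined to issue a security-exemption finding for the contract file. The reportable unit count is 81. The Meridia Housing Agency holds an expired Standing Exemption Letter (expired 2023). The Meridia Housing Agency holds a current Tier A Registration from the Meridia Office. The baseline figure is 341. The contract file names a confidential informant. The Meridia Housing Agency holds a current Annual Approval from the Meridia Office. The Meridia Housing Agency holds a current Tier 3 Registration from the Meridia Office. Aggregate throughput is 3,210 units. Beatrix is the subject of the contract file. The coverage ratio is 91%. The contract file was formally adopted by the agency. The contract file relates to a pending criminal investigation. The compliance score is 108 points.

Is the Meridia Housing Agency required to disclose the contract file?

Yes — the Meridia Housing Agency must disclose the contract file.

Exception (a) requires that aggregate throughput is no less than 3,940 units; but aggregate throughput is 3,210 units, short of 3,940 units, so (a) is unavailable.
Exception (b) fails — the Standing Exemption Letter is not current.
Exception (c): a current Tier A Registration is held; the qualifying period is 5 days, under the 10 days limit; a current Annual Approval is held — every condition holds. Turning to paragraphs (h)–(n): (h) applies — a current Tier 3 Registration is held. (i) applies (Beatrix is the subject of the contract file), but is displaced by (j): (j) operates against (i): a current Standing Clearance is held. (k) would limit (j) — the baseline figure is 341, meeting the 338 threshold — but (l) sets (k) aside: (l) is triggered — the compliance score is 108 points, meeting the 99 points threshold. (m) applies (the reference index is 827, below the 900 limit), but is overridden by (n): (n) applies — the reportable unit count is 81, meeting the 71 threshold. (c) is therefore removed.
Exception (d) does not apply: no current Provisional Approval is held.
Exception (e) requires that the record was obtained from another agency under a confidentiality agreement; but the contract file was produced internally, so (e) is unavailable.
No exception displaces § 42.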